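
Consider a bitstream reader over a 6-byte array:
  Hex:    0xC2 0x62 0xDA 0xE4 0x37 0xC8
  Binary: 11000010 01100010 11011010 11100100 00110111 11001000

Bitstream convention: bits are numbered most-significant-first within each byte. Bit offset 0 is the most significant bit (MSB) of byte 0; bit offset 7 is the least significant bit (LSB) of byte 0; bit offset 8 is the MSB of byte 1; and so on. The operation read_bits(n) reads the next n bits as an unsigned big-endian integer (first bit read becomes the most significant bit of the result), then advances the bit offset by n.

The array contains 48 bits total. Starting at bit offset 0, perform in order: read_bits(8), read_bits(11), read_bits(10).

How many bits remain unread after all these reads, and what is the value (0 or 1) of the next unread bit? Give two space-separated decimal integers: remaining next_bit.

Read 1: bits[0:8] width=8 -> value=194 (bin 11000010); offset now 8 = byte 1 bit 0; 40 bits remain
Read 2: bits[8:19] width=11 -> value=790 (bin 01100010110); offset now 19 = byte 2 bit 3; 29 bits remain
Read 3: bits[19:29] width=10 -> value=860 (bin 1101011100); offset now 29 = byte 3 bit 5; 19 bits remain

Answer: 19 1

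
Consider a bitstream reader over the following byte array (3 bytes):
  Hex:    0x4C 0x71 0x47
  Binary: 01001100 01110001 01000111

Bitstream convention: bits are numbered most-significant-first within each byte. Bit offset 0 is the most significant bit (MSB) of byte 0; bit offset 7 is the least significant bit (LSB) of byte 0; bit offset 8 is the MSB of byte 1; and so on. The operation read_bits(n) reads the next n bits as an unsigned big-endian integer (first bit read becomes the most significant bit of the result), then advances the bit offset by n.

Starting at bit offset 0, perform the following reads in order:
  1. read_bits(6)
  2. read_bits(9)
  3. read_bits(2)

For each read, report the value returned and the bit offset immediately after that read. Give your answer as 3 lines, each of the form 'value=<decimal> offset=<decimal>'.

Read 1: bits[0:6] width=6 -> value=19 (bin 010011); offset now 6 = byte 0 bit 6; 18 bits remain
Read 2: bits[6:15] width=9 -> value=56 (bin 000111000); offset now 15 = byte 1 bit 7; 9 bits remain
Read 3: bits[15:17] width=2 -> value=2 (bin 10); offset now 17 = byte 2 bit 1; 7 bits remain

Answer: value=19 offset=6
value=56 offset=15
value=2 offset=17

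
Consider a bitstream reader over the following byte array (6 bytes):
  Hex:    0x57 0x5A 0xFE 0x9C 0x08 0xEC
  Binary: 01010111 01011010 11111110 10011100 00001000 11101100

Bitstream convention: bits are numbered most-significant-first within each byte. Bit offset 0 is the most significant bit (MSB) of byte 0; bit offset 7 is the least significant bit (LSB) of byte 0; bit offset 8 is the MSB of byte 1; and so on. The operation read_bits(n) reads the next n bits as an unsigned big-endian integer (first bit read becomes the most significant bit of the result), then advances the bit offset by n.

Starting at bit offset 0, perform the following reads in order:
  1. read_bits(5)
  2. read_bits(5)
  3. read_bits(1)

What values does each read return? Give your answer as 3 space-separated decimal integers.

Answer: 10 29 0

Derivation:
Read 1: bits[0:5] width=5 -> value=10 (bin 01010); offset now 5 = byte 0 bit 5; 43 bits remain
Read 2: bits[5:10] width=5 -> value=29 (bin 11101); offset now 10 = byte 1 bit 2; 38 bits remain
Read 3: bits[10:11] width=1 -> value=0 (bin 0); offset now 11 = byte 1 bit 3; 37 bits remain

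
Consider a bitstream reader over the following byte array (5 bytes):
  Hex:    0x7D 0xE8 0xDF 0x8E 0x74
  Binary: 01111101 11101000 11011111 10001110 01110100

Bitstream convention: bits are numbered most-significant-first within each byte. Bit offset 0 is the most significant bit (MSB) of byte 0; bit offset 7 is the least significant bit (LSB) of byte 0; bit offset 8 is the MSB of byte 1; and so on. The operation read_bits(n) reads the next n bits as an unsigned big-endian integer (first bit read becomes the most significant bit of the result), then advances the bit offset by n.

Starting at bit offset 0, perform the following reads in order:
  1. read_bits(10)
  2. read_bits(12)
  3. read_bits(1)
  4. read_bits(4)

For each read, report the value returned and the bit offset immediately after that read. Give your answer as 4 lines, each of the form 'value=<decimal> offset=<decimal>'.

Answer: value=503 offset=10
value=2615 offset=22
value=1 offset=23
value=12 offset=27

Derivation:
Read 1: bits[0:10] width=10 -> value=503 (bin 0111110111); offset now 10 = byte 1 bit 2; 30 bits remain
Read 2: bits[10:22] width=12 -> value=2615 (bin 101000110111); offset now 22 = byte 2 bit 6; 18 bits remain
Read 3: bits[22:23] width=1 -> value=1 (bin 1); offset now 23 = byte 2 bit 7; 17 bits remain
Read 4: bits[23:27] width=4 -> value=12 (bin 1100); offset now 27 = byte 3 bit 3; 13 bits remain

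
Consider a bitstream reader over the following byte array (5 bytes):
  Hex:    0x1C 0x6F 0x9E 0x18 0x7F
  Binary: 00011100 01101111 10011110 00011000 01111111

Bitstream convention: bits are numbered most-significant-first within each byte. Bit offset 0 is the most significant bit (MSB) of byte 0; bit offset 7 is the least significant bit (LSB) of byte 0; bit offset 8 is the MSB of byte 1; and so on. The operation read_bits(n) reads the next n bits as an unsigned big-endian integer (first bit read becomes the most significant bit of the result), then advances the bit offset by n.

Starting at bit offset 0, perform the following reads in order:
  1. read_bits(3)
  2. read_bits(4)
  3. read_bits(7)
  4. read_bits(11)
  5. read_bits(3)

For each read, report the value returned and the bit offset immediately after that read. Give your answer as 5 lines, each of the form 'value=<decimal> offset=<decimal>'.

Answer: value=0 offset=3
value=14 offset=7
value=27 offset=14
value=1852 offset=25
value=1 offset=28

Derivation:
Read 1: bits[0:3] width=3 -> value=0 (bin 000); offset now 3 = byte 0 bit 3; 37 bits remain
Read 2: bits[3:7] width=4 -> value=14 (bin 1110); offset now 7 = byte 0 bit 7; 33 bits remain
Read 3: bits[7:14] width=7 -> value=27 (bin 0011011); offset now 14 = byte 1 bit 6; 26 bits remain
Read 4: bits[14:25] width=11 -> value=1852 (bin 11100111100); offset now 25 = byte 3 bit 1; 15 bits remain
Read 5: bits[25:28] width=3 -> value=1 (bin 001); offset now 28 = byte 3 bit 4; 12 bits remain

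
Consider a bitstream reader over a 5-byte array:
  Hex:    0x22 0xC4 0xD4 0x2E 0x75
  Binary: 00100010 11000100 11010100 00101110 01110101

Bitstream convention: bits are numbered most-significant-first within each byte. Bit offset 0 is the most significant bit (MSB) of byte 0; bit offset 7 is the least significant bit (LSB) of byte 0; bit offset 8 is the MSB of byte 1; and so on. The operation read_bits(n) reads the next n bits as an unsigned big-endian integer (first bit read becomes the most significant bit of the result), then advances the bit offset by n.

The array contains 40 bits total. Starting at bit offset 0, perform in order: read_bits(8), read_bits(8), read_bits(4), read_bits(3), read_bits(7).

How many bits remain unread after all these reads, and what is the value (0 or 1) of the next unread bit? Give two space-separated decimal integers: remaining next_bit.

Answer: 10 1

Derivation:
Read 1: bits[0:8] width=8 -> value=34 (bin 00100010); offset now 8 = byte 1 bit 0; 32 bits remain
Read 2: bits[8:16] width=8 -> value=196 (bin 11000100); offset now 16 = byte 2 bit 0; 24 bits remain
Read 3: bits[16:20] width=4 -> value=13 (bin 1101); offset now 20 = byte 2 bit 4; 20 bits remain
Read 4: bits[20:23] width=3 -> value=2 (bin 010); offset now 23 = byte 2 bit 7; 17 bits remain
Read 5: bits[23:30] width=7 -> value=11 (bin 0001011); offset now 30 = byte 3 bit 6; 10 bits remain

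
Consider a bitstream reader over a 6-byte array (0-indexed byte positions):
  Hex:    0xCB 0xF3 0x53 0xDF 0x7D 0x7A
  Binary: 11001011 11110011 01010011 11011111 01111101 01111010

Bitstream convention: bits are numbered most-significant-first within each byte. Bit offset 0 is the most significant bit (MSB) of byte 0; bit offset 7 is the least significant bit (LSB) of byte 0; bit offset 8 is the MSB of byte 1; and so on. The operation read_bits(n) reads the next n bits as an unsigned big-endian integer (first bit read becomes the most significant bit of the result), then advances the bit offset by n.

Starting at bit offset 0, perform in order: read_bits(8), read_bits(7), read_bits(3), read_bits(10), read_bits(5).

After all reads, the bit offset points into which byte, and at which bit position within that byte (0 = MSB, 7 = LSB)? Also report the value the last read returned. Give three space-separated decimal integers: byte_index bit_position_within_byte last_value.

Read 1: bits[0:8] width=8 -> value=203 (bin 11001011); offset now 8 = byte 1 bit 0; 40 bits remain
Read 2: bits[8:15] width=7 -> value=121 (bin 1111001); offset now 15 = byte 1 bit 7; 33 bits remain
Read 3: bits[15:18] width=3 -> value=5 (bin 101); offset now 18 = byte 2 bit 2; 30 bits remain
Read 4: bits[18:28] width=10 -> value=317 (bin 0100111101); offset now 28 = byte 3 bit 4; 20 bits remain
Read 5: bits[28:33] width=5 -> value=30 (bin 11110); offset now 33 = byte 4 bit 1; 15 bits remain

Answer: 4 1 30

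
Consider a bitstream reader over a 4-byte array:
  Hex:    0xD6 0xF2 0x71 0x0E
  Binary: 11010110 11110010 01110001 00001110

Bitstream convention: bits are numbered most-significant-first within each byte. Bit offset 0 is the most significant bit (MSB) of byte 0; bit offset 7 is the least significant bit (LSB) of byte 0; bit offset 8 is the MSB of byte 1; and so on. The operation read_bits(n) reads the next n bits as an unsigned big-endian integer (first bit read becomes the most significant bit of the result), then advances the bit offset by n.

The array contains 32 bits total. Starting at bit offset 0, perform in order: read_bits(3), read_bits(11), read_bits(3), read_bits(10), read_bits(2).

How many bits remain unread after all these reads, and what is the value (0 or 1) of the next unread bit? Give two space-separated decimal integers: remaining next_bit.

Answer: 3 1

Derivation:
Read 1: bits[0:3] width=3 -> value=6 (bin 110); offset now 3 = byte 0 bit 3; 29 bits remain
Read 2: bits[3:14] width=11 -> value=1468 (bin 10110111100); offset now 14 = byte 1 bit 6; 18 bits remain
Read 3: bits[14:17] width=3 -> value=4 (bin 100); offset now 17 = byte 2 bit 1; 15 bits remain
Read 4: bits[17:27] width=10 -> value=904 (bin 1110001000); offset now 27 = byte 3 bit 3; 5 bits remain
Read 5: bits[27:29] width=2 -> value=1 (bin 01); offset now 29 = byte 3 bit 5; 3 bits remain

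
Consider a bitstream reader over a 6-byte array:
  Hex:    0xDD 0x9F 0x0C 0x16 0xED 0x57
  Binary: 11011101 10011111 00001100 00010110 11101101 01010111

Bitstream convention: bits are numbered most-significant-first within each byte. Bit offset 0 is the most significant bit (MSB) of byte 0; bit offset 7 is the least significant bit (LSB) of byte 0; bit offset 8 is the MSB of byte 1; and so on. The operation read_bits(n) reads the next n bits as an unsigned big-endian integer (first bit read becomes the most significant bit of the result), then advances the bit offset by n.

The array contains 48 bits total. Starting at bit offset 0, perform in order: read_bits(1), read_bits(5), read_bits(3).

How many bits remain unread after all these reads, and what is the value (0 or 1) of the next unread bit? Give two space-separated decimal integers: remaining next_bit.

Read 1: bits[0:1] width=1 -> value=1 (bin 1); offset now 1 = byte 0 bit 1; 47 bits remain
Read 2: bits[1:6] width=5 -> value=23 (bin 10111); offset now 6 = byte 0 bit 6; 42 bits remain
Read 3: bits[6:9] width=3 -> value=3 (bin 011); offset now 9 = byte 1 bit 1; 39 bits remain

Answer: 39 0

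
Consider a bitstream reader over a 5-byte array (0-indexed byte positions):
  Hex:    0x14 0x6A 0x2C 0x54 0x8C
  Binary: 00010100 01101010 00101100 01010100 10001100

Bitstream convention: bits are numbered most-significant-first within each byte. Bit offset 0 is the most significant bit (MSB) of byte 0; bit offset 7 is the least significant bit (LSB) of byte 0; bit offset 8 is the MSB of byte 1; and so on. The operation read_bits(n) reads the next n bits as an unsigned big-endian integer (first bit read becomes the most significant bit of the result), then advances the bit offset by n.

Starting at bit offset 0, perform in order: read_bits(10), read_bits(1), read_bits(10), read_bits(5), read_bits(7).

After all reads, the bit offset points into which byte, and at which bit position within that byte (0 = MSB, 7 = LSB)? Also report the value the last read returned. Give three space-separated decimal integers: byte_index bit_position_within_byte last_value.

Answer: 4 1 41

Derivation:
Read 1: bits[0:10] width=10 -> value=81 (bin 0001010001); offset now 10 = byte 1 bit 2; 30 bits remain
Read 2: bits[10:11] width=1 -> value=1 (bin 1); offset now 11 = byte 1 bit 3; 29 bits remain
Read 3: bits[11:21] width=10 -> value=325 (bin 0101000101); offset now 21 = byte 2 bit 5; 19 bits remain
Read 4: bits[21:26] width=5 -> value=17 (bin 10001); offset now 26 = byte 3 bit 2; 14 bits remain
Read 5: bits[26:33] width=7 -> value=41 (bin 0101001); offset now 33 = byte 4 bit 1; 7 bits remain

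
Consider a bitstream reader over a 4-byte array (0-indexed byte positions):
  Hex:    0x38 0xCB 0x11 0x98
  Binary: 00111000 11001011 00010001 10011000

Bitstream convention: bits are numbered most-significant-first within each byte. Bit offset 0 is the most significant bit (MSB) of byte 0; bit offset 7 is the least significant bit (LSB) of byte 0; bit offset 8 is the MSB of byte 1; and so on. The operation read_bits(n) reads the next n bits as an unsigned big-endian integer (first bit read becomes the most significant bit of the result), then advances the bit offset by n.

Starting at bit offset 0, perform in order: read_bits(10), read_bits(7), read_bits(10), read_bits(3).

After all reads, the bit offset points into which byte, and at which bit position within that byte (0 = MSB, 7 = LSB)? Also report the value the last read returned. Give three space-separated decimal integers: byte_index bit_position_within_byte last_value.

Answer: 3 6 6

Derivation:
Read 1: bits[0:10] width=10 -> value=227 (bin 0011100011); offset now 10 = byte 1 bit 2; 22 bits remain
Read 2: bits[10:17] width=7 -> value=22 (bin 0010110); offset now 17 = byte 2 bit 1; 15 bits remain
Read 3: bits[17:27] width=10 -> value=140 (bin 0010001100); offset now 27 = byte 3 bit 3; 5 bits remain
Read 4: bits[27:30] width=3 -> value=6 (bin 110); offset now 30 = byte 3 bit 6; 2 bits remain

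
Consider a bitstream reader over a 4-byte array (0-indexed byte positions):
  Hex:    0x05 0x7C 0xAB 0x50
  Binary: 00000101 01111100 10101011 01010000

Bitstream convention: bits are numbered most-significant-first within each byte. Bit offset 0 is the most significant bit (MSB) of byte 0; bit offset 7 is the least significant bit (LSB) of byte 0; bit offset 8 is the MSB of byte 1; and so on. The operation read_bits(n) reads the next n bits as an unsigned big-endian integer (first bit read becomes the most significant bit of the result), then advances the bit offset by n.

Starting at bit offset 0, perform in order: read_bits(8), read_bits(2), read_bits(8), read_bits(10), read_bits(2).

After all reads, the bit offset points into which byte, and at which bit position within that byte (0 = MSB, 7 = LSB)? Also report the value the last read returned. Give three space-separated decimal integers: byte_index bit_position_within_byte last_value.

Answer: 3 6 0

Derivation:
Read 1: bits[0:8] width=8 -> value=5 (bin 00000101); offset now 8 = byte 1 bit 0; 24 bits remain
Read 2: bits[8:10] width=2 -> value=1 (bin 01); offset now 10 = byte 1 bit 2; 22 bits remain
Read 3: bits[10:18] width=8 -> value=242 (bin 11110010); offset now 18 = byte 2 bit 2; 14 bits remain
Read 4: bits[18:28] width=10 -> value=693 (bin 1010110101); offset now 28 = byte 3 bit 4; 4 bits remain
Read 5: bits[28:30] width=2 -> value=0 (bin 00); offset now 30 = byte 3 bit 6; 2 bits remain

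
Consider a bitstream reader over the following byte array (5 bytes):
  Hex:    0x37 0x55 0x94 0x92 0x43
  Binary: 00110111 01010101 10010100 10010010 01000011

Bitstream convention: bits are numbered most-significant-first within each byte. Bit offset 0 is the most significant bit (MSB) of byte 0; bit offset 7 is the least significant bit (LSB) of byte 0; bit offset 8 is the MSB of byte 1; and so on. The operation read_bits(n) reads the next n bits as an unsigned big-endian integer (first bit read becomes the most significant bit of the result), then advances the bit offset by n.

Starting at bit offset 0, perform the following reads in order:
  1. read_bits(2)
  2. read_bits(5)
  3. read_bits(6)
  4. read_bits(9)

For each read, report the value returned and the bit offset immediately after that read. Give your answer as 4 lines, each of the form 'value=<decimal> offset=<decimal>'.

Read 1: bits[0:2] width=2 -> value=0 (bin 00); offset now 2 = byte 0 bit 2; 38 bits remain
Read 2: bits[2:7] width=5 -> value=27 (bin 11011); offset now 7 = byte 0 bit 7; 33 bits remain
Read 3: bits[7:13] width=6 -> value=42 (bin 101010); offset now 13 = byte 1 bit 5; 27 bits remain
Read 4: bits[13:22] width=9 -> value=357 (bin 101100101); offset now 22 = byte 2 bit 6; 18 bits remain

Answer: value=0 offset=2
value=27 offset=7
value=42 offset=13
value=357 offset=22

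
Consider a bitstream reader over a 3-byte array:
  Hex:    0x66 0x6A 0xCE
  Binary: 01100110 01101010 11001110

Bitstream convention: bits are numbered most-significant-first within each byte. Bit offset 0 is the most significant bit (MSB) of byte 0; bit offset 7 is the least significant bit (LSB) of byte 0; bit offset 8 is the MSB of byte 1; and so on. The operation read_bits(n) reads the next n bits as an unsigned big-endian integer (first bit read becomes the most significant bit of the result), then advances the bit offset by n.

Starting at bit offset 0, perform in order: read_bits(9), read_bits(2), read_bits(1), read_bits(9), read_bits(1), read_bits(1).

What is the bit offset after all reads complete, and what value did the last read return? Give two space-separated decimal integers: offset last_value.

Read 1: bits[0:9] width=9 -> value=204 (bin 011001100); offset now 9 = byte 1 bit 1; 15 bits remain
Read 2: bits[9:11] width=2 -> value=3 (bin 11); offset now 11 = byte 1 bit 3; 13 bits remain
Read 3: bits[11:12] width=1 -> value=0 (bin 0); offset now 12 = byte 1 bit 4; 12 bits remain
Read 4: bits[12:21] width=9 -> value=345 (bin 101011001); offset now 21 = byte 2 bit 5; 3 bits remain
Read 5: bits[21:22] width=1 -> value=1 (bin 1); offset now 22 = byte 2 bit 6; 2 bits remain
Read 6: bits[22:23] width=1 -> value=1 (bin 1); offset now 23 = byte 2 bit 7; 1 bits remain

Answer: 23 1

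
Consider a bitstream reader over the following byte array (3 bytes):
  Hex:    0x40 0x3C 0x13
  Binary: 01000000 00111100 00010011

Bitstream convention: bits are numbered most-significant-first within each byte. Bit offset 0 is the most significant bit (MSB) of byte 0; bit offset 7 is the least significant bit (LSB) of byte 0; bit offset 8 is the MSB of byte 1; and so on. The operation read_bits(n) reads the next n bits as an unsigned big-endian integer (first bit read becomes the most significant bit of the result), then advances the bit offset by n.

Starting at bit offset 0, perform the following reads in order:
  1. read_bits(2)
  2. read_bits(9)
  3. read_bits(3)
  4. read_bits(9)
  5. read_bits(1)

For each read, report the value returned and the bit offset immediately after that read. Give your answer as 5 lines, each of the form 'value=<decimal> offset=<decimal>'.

Answer: value=1 offset=2
value=1 offset=11
value=7 offset=14
value=9 offset=23
value=1 offset=24

Derivation:
Read 1: bits[0:2] width=2 -> value=1 (bin 01); offset now 2 = byte 0 bit 2; 22 bits remain
Read 2: bits[2:11] width=9 -> value=1 (bin 000000001); offset now 11 = byte 1 bit 3; 13 bits remain
Read 3: bits[11:14] width=3 -> value=7 (bin 111); offset now 14 = byte 1 bit 6; 10 bits remain
Read 4: bits[14:23] width=9 -> value=9 (bin 000001001); offset now 23 = byte 2 bit 7; 1 bits remain
Read 5: bits[23:24] width=1 -> value=1 (bin 1); offset now 24 = byte 3 bit 0; 0 bits remain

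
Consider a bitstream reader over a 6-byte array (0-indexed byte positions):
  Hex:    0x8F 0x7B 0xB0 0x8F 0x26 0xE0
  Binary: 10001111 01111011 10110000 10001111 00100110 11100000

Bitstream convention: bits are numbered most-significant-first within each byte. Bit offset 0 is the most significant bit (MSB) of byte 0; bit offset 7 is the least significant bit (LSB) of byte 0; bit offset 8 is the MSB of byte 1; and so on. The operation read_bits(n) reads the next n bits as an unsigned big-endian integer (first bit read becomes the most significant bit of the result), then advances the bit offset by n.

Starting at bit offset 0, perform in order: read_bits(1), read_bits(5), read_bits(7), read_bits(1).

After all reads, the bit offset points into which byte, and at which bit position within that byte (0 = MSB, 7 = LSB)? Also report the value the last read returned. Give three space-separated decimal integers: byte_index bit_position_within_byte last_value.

Answer: 1 6 0

Derivation:
Read 1: bits[0:1] width=1 -> value=1 (bin 1); offset now 1 = byte 0 bit 1; 47 bits remain
Read 2: bits[1:6] width=5 -> value=3 (bin 00011); offset now 6 = byte 0 bit 6; 42 bits remain
Read 3: bits[6:13] width=7 -> value=111 (bin 1101111); offset now 13 = byte 1 bit 5; 35 bits remain
Read 4: bits[13:14] width=1 -> value=0 (bin 0); offset now 14 = byte 1 bit 6; 34 bits remain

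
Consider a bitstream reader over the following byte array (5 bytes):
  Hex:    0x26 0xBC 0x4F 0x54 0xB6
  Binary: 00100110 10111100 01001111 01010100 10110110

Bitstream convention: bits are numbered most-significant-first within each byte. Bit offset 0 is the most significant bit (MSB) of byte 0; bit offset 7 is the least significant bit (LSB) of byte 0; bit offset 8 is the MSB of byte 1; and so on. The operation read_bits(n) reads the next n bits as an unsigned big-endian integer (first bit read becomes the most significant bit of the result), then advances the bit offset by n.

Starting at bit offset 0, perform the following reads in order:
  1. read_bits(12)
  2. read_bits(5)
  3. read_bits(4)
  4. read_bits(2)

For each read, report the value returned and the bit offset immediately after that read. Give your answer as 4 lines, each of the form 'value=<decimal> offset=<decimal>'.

Read 1: bits[0:12] width=12 -> value=619 (bin 001001101011); offset now 12 = byte 1 bit 4; 28 bits remain
Read 2: bits[12:17] width=5 -> value=24 (bin 11000); offset now 17 = byte 2 bit 1; 23 bits remain
Read 3: bits[17:21] width=4 -> value=9 (bin 1001); offset now 21 = byte 2 bit 5; 19 bits remain
Read 4: bits[21:23] width=2 -> value=3 (bin 11); offset now 23 = byte 2 bit 7; 17 bits remain

Answer: value=619 offset=12
value=24 offset=17
value=9 offset=21
value=3 offset=23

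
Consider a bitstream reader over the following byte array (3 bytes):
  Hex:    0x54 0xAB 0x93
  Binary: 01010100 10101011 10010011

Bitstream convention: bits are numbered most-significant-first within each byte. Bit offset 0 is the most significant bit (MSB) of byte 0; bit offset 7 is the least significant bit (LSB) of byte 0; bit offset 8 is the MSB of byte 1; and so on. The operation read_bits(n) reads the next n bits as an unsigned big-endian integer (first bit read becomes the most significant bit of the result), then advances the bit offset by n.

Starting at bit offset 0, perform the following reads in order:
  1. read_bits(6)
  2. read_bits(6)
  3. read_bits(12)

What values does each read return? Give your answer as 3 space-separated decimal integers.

Answer: 21 10 2963

Derivation:
Read 1: bits[0:6] width=6 -> value=21 (bin 010101); offset now 6 = byte 0 bit 6; 18 bits remain
Read 2: bits[6:12] width=6 -> value=10 (bin 001010); offset now 12 = byte 1 bit 4; 12 bits remain
Read 3: bits[12:24] width=12 -> value=2963 (bin 101110010011); offset now 24 = byte 3 bit 0; 0 bits remain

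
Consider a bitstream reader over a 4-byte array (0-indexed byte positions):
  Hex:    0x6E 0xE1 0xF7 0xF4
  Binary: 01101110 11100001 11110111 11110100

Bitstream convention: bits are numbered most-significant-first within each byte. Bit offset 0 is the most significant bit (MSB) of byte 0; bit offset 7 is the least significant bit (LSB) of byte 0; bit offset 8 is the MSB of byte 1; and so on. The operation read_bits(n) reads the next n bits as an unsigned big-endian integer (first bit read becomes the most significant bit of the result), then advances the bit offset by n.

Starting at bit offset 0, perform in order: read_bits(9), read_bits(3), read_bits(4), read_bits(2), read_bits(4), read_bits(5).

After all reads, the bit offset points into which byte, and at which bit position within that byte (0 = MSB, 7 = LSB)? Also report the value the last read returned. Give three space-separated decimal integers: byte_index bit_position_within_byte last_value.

Answer: 3 3 31

Derivation:
Read 1: bits[0:9] width=9 -> value=221 (bin 011011101); offset now 9 = byte 1 bit 1; 23 bits remain
Read 2: bits[9:12] width=3 -> value=6 (bin 110); offset now 12 = byte 1 bit 4; 20 bits remain
Read 3: bits[12:16] width=4 -> value=1 (bin 0001); offset now 16 = byte 2 bit 0; 16 bits remain
Read 4: bits[16:18] width=2 -> value=3 (bin 11); offset now 18 = byte 2 bit 2; 14 bits remain
Read 5: bits[18:22] width=4 -> value=13 (bin 1101); offset now 22 = byte 2 bit 6; 10 bits remain
Read 6: bits[22:27] width=5 -> value=31 (bin 11111); offset now 27 = byte 3 bit 3; 5 bits remain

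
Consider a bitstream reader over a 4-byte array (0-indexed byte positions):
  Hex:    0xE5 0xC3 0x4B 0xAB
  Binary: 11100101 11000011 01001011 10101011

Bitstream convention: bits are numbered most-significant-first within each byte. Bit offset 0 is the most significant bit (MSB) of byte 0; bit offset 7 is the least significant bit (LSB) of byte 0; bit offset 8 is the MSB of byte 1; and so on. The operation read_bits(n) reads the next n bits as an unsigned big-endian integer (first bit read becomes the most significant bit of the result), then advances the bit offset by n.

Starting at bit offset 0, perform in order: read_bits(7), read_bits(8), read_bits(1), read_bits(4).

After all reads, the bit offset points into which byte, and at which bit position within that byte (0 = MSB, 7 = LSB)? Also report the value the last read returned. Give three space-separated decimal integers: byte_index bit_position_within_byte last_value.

Answer: 2 4 4

Derivation:
Read 1: bits[0:7] width=7 -> value=114 (bin 1110010); offset now 7 = byte 0 bit 7; 25 bits remain
Read 2: bits[7:15] width=8 -> value=225 (bin 11100001); offset now 15 = byte 1 bit 7; 17 bits remain
Read 3: bits[15:16] width=1 -> value=1 (bin 1); offset now 16 = byte 2 bit 0; 16 bits remain
Read 4: bits[16:20] width=4 -> value=4 (bin 0100); offset now 20 = byte 2 bit 4; 12 bits remain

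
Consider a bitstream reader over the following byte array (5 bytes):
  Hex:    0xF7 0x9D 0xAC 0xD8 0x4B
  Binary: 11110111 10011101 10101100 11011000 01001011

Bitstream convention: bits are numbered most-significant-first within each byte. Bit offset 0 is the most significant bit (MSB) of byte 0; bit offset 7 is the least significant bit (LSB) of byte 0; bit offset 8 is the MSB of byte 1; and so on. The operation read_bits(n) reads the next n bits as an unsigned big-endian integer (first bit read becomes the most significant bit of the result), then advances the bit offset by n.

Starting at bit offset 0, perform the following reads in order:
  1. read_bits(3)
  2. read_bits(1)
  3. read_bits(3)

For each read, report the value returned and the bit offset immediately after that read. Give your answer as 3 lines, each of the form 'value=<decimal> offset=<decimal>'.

Answer: value=7 offset=3
value=1 offset=4
value=3 offset=7

Derivation:
Read 1: bits[0:3] width=3 -> value=7 (bin 111); offset now 3 = byte 0 bit 3; 37 bits remain
Read 2: bits[3:4] width=1 -> value=1 (bin 1); offset now 4 = byte 0 bit 4; 36 bits remain
Read 3: bits[4:7] width=3 -> value=3 (bin 011); offset now 7 = byte 0 bit 7; 33 bits remain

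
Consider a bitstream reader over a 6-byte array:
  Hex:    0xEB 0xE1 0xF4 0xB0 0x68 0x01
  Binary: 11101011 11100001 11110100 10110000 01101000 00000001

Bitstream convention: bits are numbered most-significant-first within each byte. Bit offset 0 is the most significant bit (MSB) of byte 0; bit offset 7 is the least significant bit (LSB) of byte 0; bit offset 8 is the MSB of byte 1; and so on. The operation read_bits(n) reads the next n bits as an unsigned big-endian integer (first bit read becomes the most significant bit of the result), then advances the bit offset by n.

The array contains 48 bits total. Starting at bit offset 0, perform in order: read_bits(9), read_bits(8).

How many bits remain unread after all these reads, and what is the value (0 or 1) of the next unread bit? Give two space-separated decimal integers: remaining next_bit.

Answer: 31 1

Derivation:
Read 1: bits[0:9] width=9 -> value=471 (bin 111010111); offset now 9 = byte 1 bit 1; 39 bits remain
Read 2: bits[9:17] width=8 -> value=195 (bin 11000011); offset now 17 = byte 2 bit 1; 31 bits remain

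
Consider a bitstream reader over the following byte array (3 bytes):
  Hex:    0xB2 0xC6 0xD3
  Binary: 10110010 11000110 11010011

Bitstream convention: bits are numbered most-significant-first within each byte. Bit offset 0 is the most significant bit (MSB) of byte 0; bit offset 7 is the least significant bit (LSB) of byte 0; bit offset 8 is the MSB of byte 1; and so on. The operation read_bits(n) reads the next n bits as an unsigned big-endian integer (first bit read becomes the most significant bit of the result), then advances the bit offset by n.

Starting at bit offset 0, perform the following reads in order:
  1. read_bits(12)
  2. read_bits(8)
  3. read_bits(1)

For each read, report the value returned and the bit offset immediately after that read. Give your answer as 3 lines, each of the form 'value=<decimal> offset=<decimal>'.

Read 1: bits[0:12] width=12 -> value=2860 (bin 101100101100); offset now 12 = byte 1 bit 4; 12 bits remain
Read 2: bits[12:20] width=8 -> value=109 (bin 01101101); offset now 20 = byte 2 bit 4; 4 bits remain
Read 3: bits[20:21] width=1 -> value=0 (bin 0); offset now 21 = byte 2 bit 5; 3 bits remain

Answer: value=2860 offset=12
value=109 offset=20
value=0 offset=21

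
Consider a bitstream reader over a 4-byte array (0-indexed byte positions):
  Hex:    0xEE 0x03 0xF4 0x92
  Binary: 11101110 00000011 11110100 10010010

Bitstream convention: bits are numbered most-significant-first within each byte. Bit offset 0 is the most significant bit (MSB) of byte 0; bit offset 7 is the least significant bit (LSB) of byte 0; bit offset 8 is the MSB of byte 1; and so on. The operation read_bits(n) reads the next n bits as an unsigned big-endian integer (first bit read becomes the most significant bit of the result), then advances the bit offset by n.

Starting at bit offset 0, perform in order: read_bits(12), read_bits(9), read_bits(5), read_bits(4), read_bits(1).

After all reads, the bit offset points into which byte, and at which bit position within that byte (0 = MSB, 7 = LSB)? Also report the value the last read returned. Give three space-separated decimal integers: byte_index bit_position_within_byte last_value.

Read 1: bits[0:12] width=12 -> value=3808 (bin 111011100000); offset now 12 = byte 1 bit 4; 20 bits remain
Read 2: bits[12:21] width=9 -> value=126 (bin 001111110); offset now 21 = byte 2 bit 5; 11 bits remain
Read 3: bits[21:26] width=5 -> value=18 (bin 10010); offset now 26 = byte 3 bit 2; 6 bits remain
Read 4: bits[26:30] width=4 -> value=4 (bin 0100); offset now 30 = byte 3 bit 6; 2 bits remain
Read 5: bits[30:31] width=1 -> value=1 (bin 1); offset now 31 = byte 3 bit 7; 1 bits remain

Answer: 3 7 1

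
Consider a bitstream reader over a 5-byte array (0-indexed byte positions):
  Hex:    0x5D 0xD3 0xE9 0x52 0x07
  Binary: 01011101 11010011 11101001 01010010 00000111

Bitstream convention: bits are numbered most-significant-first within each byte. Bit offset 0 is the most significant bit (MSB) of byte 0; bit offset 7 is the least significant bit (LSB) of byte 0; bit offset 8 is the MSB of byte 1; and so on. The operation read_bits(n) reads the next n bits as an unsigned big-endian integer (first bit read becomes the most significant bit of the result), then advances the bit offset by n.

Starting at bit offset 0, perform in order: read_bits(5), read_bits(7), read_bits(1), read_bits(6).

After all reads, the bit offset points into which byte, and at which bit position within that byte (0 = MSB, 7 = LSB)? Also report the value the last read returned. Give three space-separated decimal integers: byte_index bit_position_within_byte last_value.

Answer: 2 3 31

Derivation:
Read 1: bits[0:5] width=5 -> value=11 (bin 01011); offset now 5 = byte 0 bit 5; 35 bits remain
Read 2: bits[5:12] width=7 -> value=93 (bin 1011101); offset now 12 = byte 1 bit 4; 28 bits remain
Read 3: bits[12:13] width=1 -> value=0 (bin 0); offset now 13 = byte 1 bit 5; 27 bits remain
Read 4: bits[13:19] width=6 -> value=31 (bin 011111); offset now 19 = byte 2 bit 3; 21 bits remain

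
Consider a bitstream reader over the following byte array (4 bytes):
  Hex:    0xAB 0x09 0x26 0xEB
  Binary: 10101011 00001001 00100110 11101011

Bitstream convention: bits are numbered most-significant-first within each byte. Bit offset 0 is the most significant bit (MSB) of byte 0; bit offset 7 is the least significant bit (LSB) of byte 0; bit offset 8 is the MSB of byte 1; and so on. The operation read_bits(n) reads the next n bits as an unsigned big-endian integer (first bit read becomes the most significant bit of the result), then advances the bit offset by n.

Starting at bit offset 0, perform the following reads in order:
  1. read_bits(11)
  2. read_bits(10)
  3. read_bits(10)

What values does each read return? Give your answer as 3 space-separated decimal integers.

Read 1: bits[0:11] width=11 -> value=1368 (bin 10101011000); offset now 11 = byte 1 bit 3; 21 bits remain
Read 2: bits[11:21] width=10 -> value=292 (bin 0100100100); offset now 21 = byte 2 bit 5; 11 bits remain
Read 3: bits[21:31] width=10 -> value=885 (bin 1101110101); offset now 31 = byte 3 bit 7; 1 bits remain

Answer: 1368 292 885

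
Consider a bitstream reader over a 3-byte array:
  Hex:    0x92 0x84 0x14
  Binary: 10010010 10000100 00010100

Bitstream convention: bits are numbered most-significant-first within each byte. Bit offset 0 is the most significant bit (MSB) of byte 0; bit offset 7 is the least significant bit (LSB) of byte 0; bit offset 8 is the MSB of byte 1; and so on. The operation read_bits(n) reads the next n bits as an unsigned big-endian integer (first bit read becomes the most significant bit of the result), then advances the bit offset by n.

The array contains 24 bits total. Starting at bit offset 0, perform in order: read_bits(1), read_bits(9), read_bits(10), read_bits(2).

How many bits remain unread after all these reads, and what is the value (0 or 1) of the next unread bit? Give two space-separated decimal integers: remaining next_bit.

Read 1: bits[0:1] width=1 -> value=1 (bin 1); offset now 1 = byte 0 bit 1; 23 bits remain
Read 2: bits[1:10] width=9 -> value=74 (bin 001001010); offset now 10 = byte 1 bit 2; 14 bits remain
Read 3: bits[10:20] width=10 -> value=65 (bin 0001000001); offset now 20 = byte 2 bit 4; 4 bits remain
Read 4: bits[20:22] width=2 -> value=1 (bin 01); offset now 22 = byte 2 bit 6; 2 bits remain

Answer: 2 0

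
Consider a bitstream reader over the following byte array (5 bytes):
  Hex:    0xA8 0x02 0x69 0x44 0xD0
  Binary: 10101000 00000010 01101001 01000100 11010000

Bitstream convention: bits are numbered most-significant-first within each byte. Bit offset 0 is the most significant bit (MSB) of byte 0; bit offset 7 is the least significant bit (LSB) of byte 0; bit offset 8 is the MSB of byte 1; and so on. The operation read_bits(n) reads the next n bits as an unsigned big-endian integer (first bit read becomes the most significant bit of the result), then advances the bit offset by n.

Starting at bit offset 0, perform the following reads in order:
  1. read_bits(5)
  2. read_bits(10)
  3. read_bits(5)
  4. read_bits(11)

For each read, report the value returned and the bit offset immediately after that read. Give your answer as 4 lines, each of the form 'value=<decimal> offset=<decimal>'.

Read 1: bits[0:5] width=5 -> value=21 (bin 10101); offset now 5 = byte 0 bit 5; 35 bits remain
Read 2: bits[5:15] width=10 -> value=1 (bin 0000000001); offset now 15 = byte 1 bit 7; 25 bits remain
Read 3: bits[15:20] width=5 -> value=6 (bin 00110); offset now 20 = byte 2 bit 4; 20 bits remain
Read 4: bits[20:31] width=11 -> value=1186 (bin 10010100010); offset now 31 = byte 3 bit 7; 9 bits remain

Answer: value=21 offset=5
value=1 offset=15
value=6 offset=20
value=1186 offset=31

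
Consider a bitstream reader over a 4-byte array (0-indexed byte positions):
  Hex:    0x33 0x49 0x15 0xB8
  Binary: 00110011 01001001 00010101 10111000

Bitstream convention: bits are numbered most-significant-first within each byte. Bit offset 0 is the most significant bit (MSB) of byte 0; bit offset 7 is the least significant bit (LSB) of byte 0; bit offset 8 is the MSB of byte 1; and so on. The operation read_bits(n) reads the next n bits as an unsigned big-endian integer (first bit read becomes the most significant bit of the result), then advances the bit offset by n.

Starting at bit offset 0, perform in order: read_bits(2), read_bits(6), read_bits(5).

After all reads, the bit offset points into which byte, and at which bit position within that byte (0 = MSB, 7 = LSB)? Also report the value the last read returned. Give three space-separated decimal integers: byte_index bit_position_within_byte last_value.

Read 1: bits[0:2] width=2 -> value=0 (bin 00); offset now 2 = byte 0 bit 2; 30 bits remain
Read 2: bits[2:8] width=6 -> value=51 (bin 110011); offset now 8 = byte 1 bit 0; 24 bits remain
Read 3: bits[8:13] width=5 -> value=9 (bin 01001); offset now 13 = byte 1 bit 5; 19 bits remain

Answer: 1 5 9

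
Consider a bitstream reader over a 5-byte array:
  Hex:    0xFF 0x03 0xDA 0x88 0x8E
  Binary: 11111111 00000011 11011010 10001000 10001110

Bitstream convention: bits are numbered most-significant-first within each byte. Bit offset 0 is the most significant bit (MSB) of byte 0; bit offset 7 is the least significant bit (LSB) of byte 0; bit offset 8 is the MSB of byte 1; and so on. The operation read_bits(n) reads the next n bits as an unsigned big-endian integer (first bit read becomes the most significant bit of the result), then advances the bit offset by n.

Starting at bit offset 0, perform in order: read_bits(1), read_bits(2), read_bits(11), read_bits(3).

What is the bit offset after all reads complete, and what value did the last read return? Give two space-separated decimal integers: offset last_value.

Read 1: bits[0:1] width=1 -> value=1 (bin 1); offset now 1 = byte 0 bit 1; 39 bits remain
Read 2: bits[1:3] width=2 -> value=3 (bin 11); offset now 3 = byte 0 bit 3; 37 bits remain
Read 3: bits[3:14] width=11 -> value=1984 (bin 11111000000); offset now 14 = byte 1 bit 6; 26 bits remain
Read 4: bits[14:17] width=3 -> value=7 (bin 111); offset now 17 = byte 2 bit 1; 23 bits remain

Answer: 17 7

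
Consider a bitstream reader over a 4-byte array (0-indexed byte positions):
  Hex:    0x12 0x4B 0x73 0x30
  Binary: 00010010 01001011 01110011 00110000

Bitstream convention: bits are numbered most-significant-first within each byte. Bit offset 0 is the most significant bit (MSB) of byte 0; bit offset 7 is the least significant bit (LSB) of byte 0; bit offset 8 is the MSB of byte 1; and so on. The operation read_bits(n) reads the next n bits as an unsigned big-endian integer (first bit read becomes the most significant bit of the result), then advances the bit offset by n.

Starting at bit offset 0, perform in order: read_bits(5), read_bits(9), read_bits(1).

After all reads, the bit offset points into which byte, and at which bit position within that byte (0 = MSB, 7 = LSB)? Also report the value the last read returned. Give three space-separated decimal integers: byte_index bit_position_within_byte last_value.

Read 1: bits[0:5] width=5 -> value=2 (bin 00010); offset now 5 = byte 0 bit 5; 27 bits remain
Read 2: bits[5:14] width=9 -> value=146 (bin 010010010); offset now 14 = byte 1 bit 6; 18 bits remain
Read 3: bits[14:15] width=1 -> value=1 (bin 1); offset now 15 = byte 1 bit 7; 17 bits remain

Answer: 1 7 1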